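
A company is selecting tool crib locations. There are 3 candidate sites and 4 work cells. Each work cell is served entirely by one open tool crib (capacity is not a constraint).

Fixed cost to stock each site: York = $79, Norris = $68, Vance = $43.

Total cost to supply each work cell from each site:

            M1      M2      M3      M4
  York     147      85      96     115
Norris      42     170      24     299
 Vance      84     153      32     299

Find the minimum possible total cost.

For any fixed open set, each work cell goes to its cheapest open site; total = fixed + service.
{York, Norris}: M1→Norris 42, M2→York 85, M3→Norris 24, M4→York 115. Service 266; fixed 147; total 413.
{York, Vance}: service 316 + fixed 122 = 438
{York, Norris, Vance}: M1→Norris 42, M2→York 85, M3→Norris 24, M4→York 115. Service 266; fixed 190; total 456.
{Vance}: service 568 + fixed 43 = 611
No other subset beats 413.

Minimum total cost: 413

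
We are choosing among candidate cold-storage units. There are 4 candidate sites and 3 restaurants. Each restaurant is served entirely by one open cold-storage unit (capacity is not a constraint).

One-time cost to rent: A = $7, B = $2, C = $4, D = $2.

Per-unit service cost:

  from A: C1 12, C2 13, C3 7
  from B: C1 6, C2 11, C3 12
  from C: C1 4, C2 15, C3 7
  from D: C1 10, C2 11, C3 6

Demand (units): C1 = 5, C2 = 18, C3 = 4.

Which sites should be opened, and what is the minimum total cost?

Open C and D; minimum total cost 248.

For any fixed open set, each restaurant goes to its cheapest open site; total = fixed + service.
{C, D}: C1→C 4·5=20, C2→D 11·18=198, C3→D 6·4=24. Service 242; fixed 6; total 248.
{B, C, D}: C1→C 4·5=20, C2→B 11·18=198, C3→D 6·4=24. Service 242; fixed 8; total 250.
{B, C}: C1→C 4·5=20, C2→B 11·18=198, C3→C 7·4=28. Service 246; fixed 6; total 252.
{A, B, C, D}: service 242 + fixed 15 = 257
No other subset beats 248.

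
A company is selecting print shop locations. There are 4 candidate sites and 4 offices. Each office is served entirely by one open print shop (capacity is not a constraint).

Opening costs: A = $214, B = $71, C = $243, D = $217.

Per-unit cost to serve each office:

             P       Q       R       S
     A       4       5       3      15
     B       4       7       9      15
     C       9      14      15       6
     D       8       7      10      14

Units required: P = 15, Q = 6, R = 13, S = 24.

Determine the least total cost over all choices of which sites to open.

For any fixed open set, each office goes to its cheapest open site; total = fixed + service.
{B}: P→B 4·15=60, Q→B 7·6=42, R→B 9·13=117, S→B 15·24=360. Service 579; fixed 71; total 650.
{B, C}: service 363 + fixed 314 = 677
{A}: service 489 + fixed 214 = 703
{A, B, C, D}: service 273 + fixed 745 = 1018
No other subset beats 650.

Minimum total cost: 650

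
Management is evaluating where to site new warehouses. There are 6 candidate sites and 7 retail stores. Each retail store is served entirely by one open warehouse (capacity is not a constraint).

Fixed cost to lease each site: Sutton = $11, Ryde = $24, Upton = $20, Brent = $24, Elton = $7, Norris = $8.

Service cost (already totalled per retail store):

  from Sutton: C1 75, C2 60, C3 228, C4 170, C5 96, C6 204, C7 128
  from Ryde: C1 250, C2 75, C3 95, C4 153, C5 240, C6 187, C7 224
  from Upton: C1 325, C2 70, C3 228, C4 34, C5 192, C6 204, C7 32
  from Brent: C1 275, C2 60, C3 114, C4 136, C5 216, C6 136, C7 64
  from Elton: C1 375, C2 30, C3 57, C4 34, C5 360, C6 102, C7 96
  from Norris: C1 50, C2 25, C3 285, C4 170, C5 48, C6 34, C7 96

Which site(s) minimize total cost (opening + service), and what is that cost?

For any fixed open set, each retail store goes to its cheapest open site; total = fixed + service.
{Upton, Elton, Norris}: C1→Norris 50, C2→Norris 25, C3→Elton 57, C4→Upton 34, C5→Norris 48, C6→Norris 34, C7→Upton 32. Service 280; fixed 35; total 315.
{Sutton, Upton, Elton, Norris}: service 280 + fixed 46 = 326
{Ryde, Upton, Elton, Norris}: service 280 + fixed 59 = 339
{Sutton, Ryde, Upton, Brent, Elton, Norris}: service 280 + fixed 94 = 374
No other subset beats 315.

Open Upton, Elton and Norris; minimum total cost 315.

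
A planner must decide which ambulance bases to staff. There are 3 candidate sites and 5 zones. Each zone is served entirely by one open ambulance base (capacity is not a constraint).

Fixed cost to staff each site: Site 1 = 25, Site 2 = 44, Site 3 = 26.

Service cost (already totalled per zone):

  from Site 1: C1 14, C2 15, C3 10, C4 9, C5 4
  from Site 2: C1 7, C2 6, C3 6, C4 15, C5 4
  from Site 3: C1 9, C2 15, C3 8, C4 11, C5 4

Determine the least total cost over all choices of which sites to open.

Minimum total cost: 73

For any fixed open set, each zone goes to its cheapest open site; total = fixed + service.
{Site 3}: C1→Site 3 9, C2→Site 3 15, C3→Site 3 8, C4→Site 3 11, C5→Site 3 4. Service 47; fixed 26; total 73.
{Site 1}: service 52 + fixed 25 = 77
{Site 2}: service 38 + fixed 44 = 82
{Site 1, Site 2, Site 3}: C1→Site 2 7, C2→Site 2 6, C3→Site 2 6, C4→Site 1 9, C5→Site 1 4. Service 32; fixed 95; total 127.
No other subset beats 73.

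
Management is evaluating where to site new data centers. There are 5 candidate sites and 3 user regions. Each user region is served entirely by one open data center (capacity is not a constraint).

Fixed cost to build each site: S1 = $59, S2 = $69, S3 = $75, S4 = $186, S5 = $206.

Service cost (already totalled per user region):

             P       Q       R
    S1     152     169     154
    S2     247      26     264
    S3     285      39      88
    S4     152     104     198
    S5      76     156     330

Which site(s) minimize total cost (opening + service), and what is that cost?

Open S1 and S3; minimum total cost 413.

For any fixed open set, each user region goes to its cheapest open site; total = fixed + service.
{S1, S3}: P→S1 152, Q→S3 39, R→S3 88. Service 279; fixed 134; total 413.
{S1, S2}: P→S1 152, Q→S2 26, R→S1 154. Service 332; fixed 128; total 460.
{S1, S2, S3}: service 266 + fixed 203 = 469
{S1, S2, S3, S4, S5}: service 190 + fixed 595 = 785
No other subset beats 413.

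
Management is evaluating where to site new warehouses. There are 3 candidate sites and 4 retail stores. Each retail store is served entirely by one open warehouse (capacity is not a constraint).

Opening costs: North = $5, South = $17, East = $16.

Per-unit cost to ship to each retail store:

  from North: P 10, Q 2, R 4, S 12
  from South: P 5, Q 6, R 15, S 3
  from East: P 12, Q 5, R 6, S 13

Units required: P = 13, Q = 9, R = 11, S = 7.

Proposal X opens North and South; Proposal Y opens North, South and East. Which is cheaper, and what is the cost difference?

Proposal X is cheaper by 16.

Proposal X: {North, South}: P→South 5·13=65, Q→North 2·9=18, R→North 4·11=44, S→South 3·7=21. Service 148; fixed 22; total 170.
Proposal Y: {North, South, East}: P→South 5·13=65, Q→North 2·9=18, R→North 4·11=44, S→South 3·7=21. Service 148; fixed 38; total 186.
Difference: |170 − 186| = 16.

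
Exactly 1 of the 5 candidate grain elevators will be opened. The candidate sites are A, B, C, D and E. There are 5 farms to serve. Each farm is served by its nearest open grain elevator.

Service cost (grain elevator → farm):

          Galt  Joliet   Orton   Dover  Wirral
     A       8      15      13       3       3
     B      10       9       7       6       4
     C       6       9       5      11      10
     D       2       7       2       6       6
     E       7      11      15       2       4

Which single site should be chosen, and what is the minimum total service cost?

Choose D only; total service cost 23.

With exactly 1 open, each farm uses its cheapest among the chosen.
{D}: Galt→D 2, Joliet→D 7, Orton→D 2, Dover→D 6, Wirral→D 6. Service cost 23.
{B}: service cost 36
{E}: service cost 39
Among all 5 size-1 choices, {D} is lowest.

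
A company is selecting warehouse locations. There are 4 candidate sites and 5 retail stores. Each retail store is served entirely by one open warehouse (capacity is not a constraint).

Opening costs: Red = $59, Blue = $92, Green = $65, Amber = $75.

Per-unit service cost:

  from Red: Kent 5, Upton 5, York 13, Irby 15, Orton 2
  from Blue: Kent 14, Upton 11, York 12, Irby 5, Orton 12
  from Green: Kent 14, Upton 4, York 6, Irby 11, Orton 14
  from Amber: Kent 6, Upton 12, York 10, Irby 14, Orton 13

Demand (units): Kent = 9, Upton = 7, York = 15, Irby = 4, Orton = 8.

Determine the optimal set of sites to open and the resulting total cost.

For any fixed open set, each retail store goes to its cheapest open site; total = fixed + service.
{Red, Green}: Kent→Red 5·9=45, Upton→Green 4·7=28, York→Green 6·15=90, Irby→Green 11·4=44, Orton→Red 2·8=16. Service 223; fixed 124; total 347.
{Red}: service 351 + fixed 59 = 410
{Red, Blue, Green}: service 199 + fixed 216 = 415
{Red, Blue, Green, Amber}: service 199 + fixed 291 = 490
(All 15 nonempty subsets were checked; Red and Green is lowest.)

Open Red and Green; minimum total cost 347.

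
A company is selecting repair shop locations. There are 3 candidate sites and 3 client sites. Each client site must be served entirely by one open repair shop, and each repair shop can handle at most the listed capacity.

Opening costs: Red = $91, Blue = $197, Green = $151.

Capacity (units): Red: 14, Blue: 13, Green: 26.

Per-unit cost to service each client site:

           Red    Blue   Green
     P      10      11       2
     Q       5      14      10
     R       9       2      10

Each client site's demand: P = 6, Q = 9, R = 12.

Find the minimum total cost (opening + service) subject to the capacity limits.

Minimum total cost: 419

Open {Red, Green}: P→Green 2·6=12, Q→Red 5·9=45, R→Green 10·12=120.
Loads: Red carries 9/14, Green carries 18/26. Service 177; fixed 242; total 419.
Next best feasible plan costs 452.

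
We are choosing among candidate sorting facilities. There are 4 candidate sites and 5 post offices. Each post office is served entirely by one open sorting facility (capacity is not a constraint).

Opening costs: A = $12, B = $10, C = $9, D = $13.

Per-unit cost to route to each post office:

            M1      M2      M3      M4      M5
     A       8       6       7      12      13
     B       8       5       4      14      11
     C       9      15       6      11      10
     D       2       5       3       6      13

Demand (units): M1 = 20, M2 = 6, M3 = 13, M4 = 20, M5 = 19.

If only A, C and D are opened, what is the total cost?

Each post office is assigned to its cheapest site among the open ones.
{A, C, D}: M1→D 2·20=40, M2→D 5·6=30, M3→D 3·13=39, M4→D 6·20=120, M5→C 10·19=190. Service 419; fixed 34; total 453.

Total cost: 453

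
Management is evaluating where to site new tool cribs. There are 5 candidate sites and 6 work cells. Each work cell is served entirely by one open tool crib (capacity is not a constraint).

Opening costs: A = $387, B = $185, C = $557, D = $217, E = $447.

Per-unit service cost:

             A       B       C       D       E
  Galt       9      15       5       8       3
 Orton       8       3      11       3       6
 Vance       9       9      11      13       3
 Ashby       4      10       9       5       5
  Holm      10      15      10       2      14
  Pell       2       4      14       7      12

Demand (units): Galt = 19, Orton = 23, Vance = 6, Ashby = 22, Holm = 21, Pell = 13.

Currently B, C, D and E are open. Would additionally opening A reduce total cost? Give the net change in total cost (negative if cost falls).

No — net change +339 (cost rises by 339).

Current service cost with {B, C, D, E}: 348.
Adding A: each work cell re-picks its cheapest; new service cost 300, saving 48.
Extra fixed cost: 387. Net change = 387 − 48 = 339.
(Totals: 1754 → 2093.)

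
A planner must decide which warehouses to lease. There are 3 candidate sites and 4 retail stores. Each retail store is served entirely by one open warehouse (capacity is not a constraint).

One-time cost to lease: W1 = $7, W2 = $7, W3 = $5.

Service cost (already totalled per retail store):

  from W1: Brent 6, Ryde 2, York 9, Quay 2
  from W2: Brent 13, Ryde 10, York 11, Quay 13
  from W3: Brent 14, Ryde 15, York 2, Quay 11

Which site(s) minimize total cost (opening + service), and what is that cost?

For any fixed open set, each retail store goes to its cheapest open site; total = fixed + service.
{W1, W3}: Brent→W1 6, Ryde→W1 2, York→W3 2, Quay→W1 2. Service 12; fixed 12; total 24.
{W1}: Brent→W1 6, Ryde→W1 2, York→W1 9, Quay→W1 2. Service 19; fixed 7; total 26.
{W1, W2, W3}: service 12 + fixed 19 = 31
{W3}: Brent→W3 14, Ryde→W3 15, York→W3 2, Quay→W3 11. Service 42; fixed 5; total 47.
(All 7 nonempty subsets were checked; W1 and W3 is lowest.)

Open W1 and W3; minimum total cost 24.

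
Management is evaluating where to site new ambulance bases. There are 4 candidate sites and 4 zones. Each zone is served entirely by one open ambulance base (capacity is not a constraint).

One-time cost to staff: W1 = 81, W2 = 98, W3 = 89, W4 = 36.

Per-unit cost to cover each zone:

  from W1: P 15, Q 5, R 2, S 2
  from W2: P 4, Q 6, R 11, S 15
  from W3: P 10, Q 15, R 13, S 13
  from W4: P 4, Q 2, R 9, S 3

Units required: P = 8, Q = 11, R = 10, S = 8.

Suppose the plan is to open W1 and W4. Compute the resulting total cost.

Each zone is assigned to its cheapest site among the open ones.
{W1, W4}: P→W4 4·8=32, Q→W4 2·11=22, R→W1 2·10=20, S→W1 2·8=16. Service 90; fixed 117; total 207.

Total cost: 207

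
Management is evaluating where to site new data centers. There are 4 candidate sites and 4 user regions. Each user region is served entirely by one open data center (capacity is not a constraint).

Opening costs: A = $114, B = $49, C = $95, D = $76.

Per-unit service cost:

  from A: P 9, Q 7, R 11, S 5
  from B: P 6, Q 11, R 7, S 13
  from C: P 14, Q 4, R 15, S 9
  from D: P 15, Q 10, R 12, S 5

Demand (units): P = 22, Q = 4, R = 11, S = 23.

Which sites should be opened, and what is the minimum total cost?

For any fixed open set, each user region goes to its cheapest open site; total = fixed + service.
{B, D}: P→B 6·22=132, Q→D 10·4=40, R→B 7·11=77, S→D 5·23=115. Service 364; fixed 125; total 489.
{A, B}: service 352 + fixed 163 = 515
{B, C, D}: P→B 6·22=132, Q→C 4·4=16, R→B 7·11=77, S→D 5·23=115. Service 340; fixed 220; total 560.
{A, B, C, D}: P→B 6·22=132, Q→C 4·4=16, R→B 7·11=77, S→A 5·23=115. Service 340; fixed 334; total 674.
(All 15 nonempty subsets were checked; B and D is lowest.)

Open B and D; minimum total cost 489.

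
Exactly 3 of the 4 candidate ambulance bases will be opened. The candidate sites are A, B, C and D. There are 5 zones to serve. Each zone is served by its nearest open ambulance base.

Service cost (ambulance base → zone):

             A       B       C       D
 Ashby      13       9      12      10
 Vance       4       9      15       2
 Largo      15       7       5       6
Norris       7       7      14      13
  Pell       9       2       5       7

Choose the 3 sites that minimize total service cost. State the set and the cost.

Choose B, C and D; total service cost 25.

With exactly 3 open, each zone uses its cheapest among the chosen.
{B, C, D}: Ashby→B 9, Vance→D 2, Largo→C 5, Norris→B 7, Pell→B 2. Service cost 25.
{A, B, D}: service cost 26
{A, B, C}: service cost 27
Among all 4 size-3 choices, {B, C, D} is lowest.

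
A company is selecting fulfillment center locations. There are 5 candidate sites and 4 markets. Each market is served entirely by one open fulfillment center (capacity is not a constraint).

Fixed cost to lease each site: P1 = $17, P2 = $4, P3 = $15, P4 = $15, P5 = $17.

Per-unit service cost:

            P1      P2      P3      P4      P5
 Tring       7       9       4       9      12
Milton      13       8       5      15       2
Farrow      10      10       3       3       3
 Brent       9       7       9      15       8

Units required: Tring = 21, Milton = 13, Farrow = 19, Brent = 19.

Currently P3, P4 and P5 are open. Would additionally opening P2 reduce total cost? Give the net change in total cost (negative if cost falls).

Yes — net change −15 (cost falls by 15).

Current service cost with {P3, P4, P5}: 319.
Adding P2: each market re-picks its cheapest; new service cost 300, saving 19.
Extra fixed cost: 4. Net change = 4 − 19 = -15.
(Totals: 366 → 351.)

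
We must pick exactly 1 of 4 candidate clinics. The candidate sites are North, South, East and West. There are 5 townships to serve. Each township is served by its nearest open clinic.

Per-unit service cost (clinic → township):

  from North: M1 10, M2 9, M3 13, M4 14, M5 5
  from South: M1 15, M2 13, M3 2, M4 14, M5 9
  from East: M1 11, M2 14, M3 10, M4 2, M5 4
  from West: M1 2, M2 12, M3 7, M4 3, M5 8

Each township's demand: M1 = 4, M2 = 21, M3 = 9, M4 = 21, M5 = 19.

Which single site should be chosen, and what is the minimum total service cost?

With exactly 1 open, each township uses its cheapest among the chosen.
{West}: M1→West 2·4=8, M2→West 12·21=252, M3→West 7·9=63, M4→West 3·21=63, M5→West 8·19=152. Service cost 538.
{East}: service cost 546
{North}: service cost 735
Among all 4 size-1 choices, {West} is lowest.

Choose West only; total service cost 538.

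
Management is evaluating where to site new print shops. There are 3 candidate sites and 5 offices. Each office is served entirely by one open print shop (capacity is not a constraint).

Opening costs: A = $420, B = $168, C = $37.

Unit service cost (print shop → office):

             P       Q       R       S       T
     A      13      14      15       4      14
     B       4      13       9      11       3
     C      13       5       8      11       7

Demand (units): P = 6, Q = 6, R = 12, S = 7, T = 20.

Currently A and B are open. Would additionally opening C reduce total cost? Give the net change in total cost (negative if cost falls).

Current service cost with {A, B}: 298.
Adding C: each office re-picks its cheapest; new service cost 238, saving 60.
Extra fixed cost: 37. Net change = 37 − 60 = -23.
(Totals: 886 → 863.)

Yes — net change −23 (cost falls by 23).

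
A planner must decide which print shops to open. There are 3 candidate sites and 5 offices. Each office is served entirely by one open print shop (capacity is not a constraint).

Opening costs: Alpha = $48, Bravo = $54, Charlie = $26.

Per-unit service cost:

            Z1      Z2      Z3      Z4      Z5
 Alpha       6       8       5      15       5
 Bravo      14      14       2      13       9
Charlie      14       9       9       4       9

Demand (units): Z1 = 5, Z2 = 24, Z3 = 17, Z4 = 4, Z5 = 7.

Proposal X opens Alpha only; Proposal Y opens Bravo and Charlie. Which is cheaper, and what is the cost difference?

Proposal X: {Alpha}: Z1→Alpha 6·5=30, Z2→Alpha 8·24=192, Z3→Alpha 5·17=85, Z4→Alpha 15·4=60, Z5→Alpha 5·7=35. Service 402; fixed 48; total 450.
Proposal Y: {Bravo, Charlie}: Z1→Bravo 14·5=70, Z2→Charlie 9·24=216, Z3→Bravo 2·17=34, Z4→Charlie 4·4=16, Z5→Bravo 9·7=63. Service 399; fixed 80; total 479.
Difference: |450 − 479| = 29.

Proposal X is cheaper by 29.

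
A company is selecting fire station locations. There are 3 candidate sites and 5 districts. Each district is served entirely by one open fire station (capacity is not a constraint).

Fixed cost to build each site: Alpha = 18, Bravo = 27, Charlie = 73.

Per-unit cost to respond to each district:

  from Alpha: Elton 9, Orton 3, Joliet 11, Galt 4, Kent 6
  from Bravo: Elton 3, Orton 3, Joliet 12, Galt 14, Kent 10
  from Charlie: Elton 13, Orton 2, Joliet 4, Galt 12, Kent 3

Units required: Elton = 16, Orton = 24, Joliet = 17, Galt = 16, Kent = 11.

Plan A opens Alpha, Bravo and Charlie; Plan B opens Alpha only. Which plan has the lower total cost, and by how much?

Plan A is cheaper by 172.

Plan A: {Alpha, Bravo, Charlie}: Elton→Bravo 3·16=48, Orton→Charlie 2·24=48, Joliet→Charlie 4·17=68, Galt→Alpha 4·16=64, Kent→Charlie 3·11=33. Service 261; fixed 118; total 379.
Plan B: {Alpha}: Elton→Alpha 9·16=144, Orton→Alpha 3·24=72, Joliet→Alpha 11·17=187, Galt→Alpha 4·16=64, Kent→Alpha 6·11=66. Service 533; fixed 18; total 551.
Difference: |379 − 551| = 172.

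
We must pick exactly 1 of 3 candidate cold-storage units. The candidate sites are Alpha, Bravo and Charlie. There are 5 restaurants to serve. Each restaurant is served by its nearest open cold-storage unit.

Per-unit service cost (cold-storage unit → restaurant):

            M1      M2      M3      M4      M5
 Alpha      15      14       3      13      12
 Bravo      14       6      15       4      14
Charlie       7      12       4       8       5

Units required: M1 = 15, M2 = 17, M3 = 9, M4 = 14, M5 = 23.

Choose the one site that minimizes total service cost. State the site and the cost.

Choose Charlie only; total service cost 572.

With exactly 1 open, each restaurant uses its cheapest among the chosen.
{Charlie}: M1→Charlie 7·15=105, M2→Charlie 12·17=204, M3→Charlie 4·9=36, M4→Charlie 8·14=112, M5→Charlie 5·23=115. Service cost 572.
{Bravo}: service cost 825
{Alpha}: service cost 948
Among all 3 size-1 choices, {Charlie} is lowest.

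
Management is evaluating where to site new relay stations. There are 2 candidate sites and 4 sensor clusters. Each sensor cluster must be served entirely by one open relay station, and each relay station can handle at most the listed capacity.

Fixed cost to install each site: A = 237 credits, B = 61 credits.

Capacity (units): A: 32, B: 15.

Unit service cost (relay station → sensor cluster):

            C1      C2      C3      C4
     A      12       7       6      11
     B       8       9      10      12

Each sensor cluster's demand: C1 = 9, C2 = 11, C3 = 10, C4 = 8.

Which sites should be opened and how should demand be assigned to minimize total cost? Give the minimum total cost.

Minimum total cost: 595

Open {A, B}: C1→B 8·9=72, C2→A 7·11=77, C3→A 6·10=60, C4→A 11·8=88.
Loads: A carries 29/32, B carries 9/15. Service 297; fixed 298; total 595.
Next best feasible plan costs 639.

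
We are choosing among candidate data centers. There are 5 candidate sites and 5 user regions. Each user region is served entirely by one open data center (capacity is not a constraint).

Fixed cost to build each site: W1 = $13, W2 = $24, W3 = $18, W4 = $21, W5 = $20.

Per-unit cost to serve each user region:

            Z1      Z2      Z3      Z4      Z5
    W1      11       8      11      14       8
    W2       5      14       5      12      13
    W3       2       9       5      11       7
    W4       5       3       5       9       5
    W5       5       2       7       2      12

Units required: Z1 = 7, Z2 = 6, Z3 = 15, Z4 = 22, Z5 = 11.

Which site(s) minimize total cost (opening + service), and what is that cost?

Open W3, W4 and W5; minimum total cost 259.

For any fixed open set, each user region goes to its cheapest open site; total = fixed + service.
{W3, W4, W5}: Z1→W3 2·7=14, Z2→W5 2·6=12, Z3→W3 5·15=75, Z4→W5 2·22=44, Z5→W4 5·11=55. Service 200; fixed 59; total 259.
{W3, W5}: Z1→W3 2·7=14, Z2→W5 2·6=12, Z3→W3 5·15=75, Z4→W5 2·22=44, Z5→W3 7·11=77. Service 222; fixed 38; total 260.
{W4, W5}: service 221 + fixed 41 = 262
{W1, W2, W3, W4, W5}: service 200 + fixed 96 = 296
No other subset beats 259.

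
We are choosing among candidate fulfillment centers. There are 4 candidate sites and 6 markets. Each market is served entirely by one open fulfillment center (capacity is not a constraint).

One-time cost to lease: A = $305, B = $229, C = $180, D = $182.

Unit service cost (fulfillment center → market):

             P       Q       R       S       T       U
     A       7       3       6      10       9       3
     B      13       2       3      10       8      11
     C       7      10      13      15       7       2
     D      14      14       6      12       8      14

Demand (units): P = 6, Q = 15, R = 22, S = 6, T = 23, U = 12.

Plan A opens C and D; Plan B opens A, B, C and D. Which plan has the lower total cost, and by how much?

Plan A is cheaper by 336.

Plan A: {C, D}: P→C 7·6=42, Q→C 10·15=150, R→D 6·22=132, S→D 12·6=72, T→C 7·23=161, U→C 2·12=24. Service 581; fixed 362; total 943.
Plan B: {A, B, C, D}: P→A 7·6=42, Q→B 2·15=30, R→B 3·22=66, S→A 10·6=60, T→C 7·23=161, U→C 2·12=24. Service 383; fixed 896; total 1279.
Difference: |943 − 1279| = 336.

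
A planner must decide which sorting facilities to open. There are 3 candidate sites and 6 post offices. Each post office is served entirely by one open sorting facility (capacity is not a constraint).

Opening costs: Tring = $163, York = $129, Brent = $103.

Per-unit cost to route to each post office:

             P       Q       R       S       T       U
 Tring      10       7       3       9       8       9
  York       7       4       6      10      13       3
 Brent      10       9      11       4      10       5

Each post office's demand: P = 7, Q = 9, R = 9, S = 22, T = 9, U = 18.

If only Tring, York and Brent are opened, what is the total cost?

Each post office is assigned to its cheapest site among the open ones.
{Tring, York, Brent}: P→York 7·7=49, Q→York 4·9=36, R→Tring 3·9=27, S→Brent 4·22=88, T→Tring 8·9=72, U→York 3·18=54. Service 326; fixed 395; total 721.

Total cost: 721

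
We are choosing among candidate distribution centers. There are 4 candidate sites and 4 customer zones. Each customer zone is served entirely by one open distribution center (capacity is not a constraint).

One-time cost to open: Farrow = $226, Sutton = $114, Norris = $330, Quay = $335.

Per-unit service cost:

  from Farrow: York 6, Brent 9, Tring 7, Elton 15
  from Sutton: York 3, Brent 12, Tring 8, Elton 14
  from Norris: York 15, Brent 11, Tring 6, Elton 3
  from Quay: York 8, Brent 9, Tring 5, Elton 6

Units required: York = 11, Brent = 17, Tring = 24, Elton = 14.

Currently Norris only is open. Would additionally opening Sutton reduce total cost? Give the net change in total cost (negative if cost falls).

Yes — net change −18 (cost falls by 18).

Current service cost with {Norris}: 538.
Adding Sutton: each customer zone re-picks its cheapest; new service cost 406, saving 132.
Extra fixed cost: 114. Net change = 114 − 132 = -18.
(Totals: 868 → 850.)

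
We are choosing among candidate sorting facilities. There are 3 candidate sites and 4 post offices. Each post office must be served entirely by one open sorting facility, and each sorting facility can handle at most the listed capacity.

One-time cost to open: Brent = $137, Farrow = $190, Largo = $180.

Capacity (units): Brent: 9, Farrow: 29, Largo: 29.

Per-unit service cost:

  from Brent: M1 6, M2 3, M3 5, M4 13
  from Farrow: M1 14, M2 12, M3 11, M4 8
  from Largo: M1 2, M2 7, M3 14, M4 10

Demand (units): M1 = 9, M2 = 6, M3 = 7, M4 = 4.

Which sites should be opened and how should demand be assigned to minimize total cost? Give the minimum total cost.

Minimum total cost: 378

Open {Largo}: M1→Largo 2·9=18, M2→Largo 7·6=42, M3→Largo 14·7=98, M4→Largo 10·4=40.
Loads: Largo carries 26/29. Service 198; fixed 180; total 378.
Next best feasible plan costs 452.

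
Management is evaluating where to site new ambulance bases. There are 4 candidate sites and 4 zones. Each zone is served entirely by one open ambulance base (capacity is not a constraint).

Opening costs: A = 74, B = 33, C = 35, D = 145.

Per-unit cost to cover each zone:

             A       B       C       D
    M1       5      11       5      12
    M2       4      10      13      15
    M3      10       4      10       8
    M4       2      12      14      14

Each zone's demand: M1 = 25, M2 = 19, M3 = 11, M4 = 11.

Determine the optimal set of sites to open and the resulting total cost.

For any fixed open set, each zone goes to its cheapest open site; total = fixed + service.
{A, B}: M1→A 5·25=125, M2→A 4·19=76, M3→B 4·11=44, M4→A 2·11=22. Service 267; fixed 107; total 374.
{A}: M1→A 5·25=125, M2→A 4·19=76, M3→A 10·11=110, M4→A 2·11=22. Service 333; fixed 74; total 407.
{A, B, C}: M1→A 5·25=125, M2→A 4·19=76, M3→B 4·11=44, M4→A 2·11=22. Service 267; fixed 142; total 409.
{A, B, C, D}: service 267 + fixed 287 = 554
No other subset beats 374.

Open A and B; minimum total cost 374.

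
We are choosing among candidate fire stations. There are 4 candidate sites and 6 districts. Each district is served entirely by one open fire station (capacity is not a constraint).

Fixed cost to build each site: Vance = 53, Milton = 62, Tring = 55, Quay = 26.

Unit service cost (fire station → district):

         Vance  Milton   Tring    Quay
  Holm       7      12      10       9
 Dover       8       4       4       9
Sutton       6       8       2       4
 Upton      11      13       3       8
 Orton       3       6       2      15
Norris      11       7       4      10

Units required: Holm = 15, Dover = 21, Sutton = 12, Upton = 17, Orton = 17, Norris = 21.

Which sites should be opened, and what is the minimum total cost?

Open Tring only; minimum total cost 482.

For any fixed open set, each district goes to its cheapest open site; total = fixed + service.
{Tring}: Holm→Tring 10·15=150, Dover→Tring 4·21=84, Sutton→Tring 2·12=24, Upton→Tring 3·17=51, Orton→Tring 2·17=34, Norris→Tring 4·21=84. Service 427; fixed 55; total 482.
{Vance, Tring}: service 382 + fixed 108 = 490
{Tring, Quay}: service 412 + fixed 81 = 493
{Vance, Milton, Tring, Quay}: Holm→Vance 7·15=105, Dover→Milton 4·21=84, Sutton→Tring 2·12=24, Upton→Tring 3·17=51, Orton→Tring 2·17=34, Norris→Tring 4·21=84. Service 382; fixed 196; total 578.
No other subset beats 482.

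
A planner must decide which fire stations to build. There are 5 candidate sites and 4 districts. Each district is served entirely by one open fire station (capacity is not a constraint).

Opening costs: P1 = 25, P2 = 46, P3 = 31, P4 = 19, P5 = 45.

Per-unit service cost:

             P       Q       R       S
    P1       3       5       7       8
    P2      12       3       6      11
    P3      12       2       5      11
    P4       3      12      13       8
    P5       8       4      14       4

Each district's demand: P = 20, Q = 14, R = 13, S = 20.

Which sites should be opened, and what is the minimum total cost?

Open P3, P4 and P5; minimum total cost 328.

For any fixed open set, each district goes to its cheapest open site; total = fixed + service.
{P3, P4, P5}: P→P4 3·20=60, Q→P3 2·14=28, R→P3 5·13=65, S→P5 4·20=80. Service 233; fixed 95; total 328.
{P1, P3, P5}: P→P1 3·20=60, Q→P3 2·14=28, R→P3 5·13=65, S→P5 4·20=80. Service 233; fixed 101; total 334.
{P1, P3, P4, P5}: service 233 + fixed 120 = 353
{P1, P2, P3, P4, P5}: P→P1 3·20=60, Q→P3 2·14=28, R→P3 5·13=65, S→P5 4·20=80. Service 233; fixed 166; total 399.
No other subset beats 328.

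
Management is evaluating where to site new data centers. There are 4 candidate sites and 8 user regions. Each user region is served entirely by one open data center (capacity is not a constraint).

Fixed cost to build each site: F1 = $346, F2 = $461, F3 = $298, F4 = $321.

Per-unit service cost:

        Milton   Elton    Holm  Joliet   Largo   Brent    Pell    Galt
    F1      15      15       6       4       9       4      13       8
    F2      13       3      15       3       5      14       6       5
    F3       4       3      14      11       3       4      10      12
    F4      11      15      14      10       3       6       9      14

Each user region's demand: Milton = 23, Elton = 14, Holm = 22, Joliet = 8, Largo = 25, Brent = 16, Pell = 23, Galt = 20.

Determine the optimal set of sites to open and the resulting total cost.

For any fixed open set, each user region goes to its cheapest open site; total = fixed + service.
{F3}: Milton→F3 4·23=92, Elton→F3 3·14=42, Holm→F3 14·22=308, Joliet→F3 11·8=88, Largo→F3 3·25=75, Brent→F3 4·16=64, Pell→F3 10·23=230, Galt→F3 12·20=240. Service 1139; fixed 298; total 1437.
{F1, F3}: service 827 + fixed 644 = 1471
{F2, F3}: Milton→F3 4·23=92, Elton→F2 3·14=42, Holm→F3 14·22=308, Joliet→F2 3·8=24, Largo→F3 3·25=75, Brent→F3 4·16=64, Pell→F2 6·23=138, Galt→F2 5·20=100. Service 843; fixed 759; total 1602.
{F1, F2, F3, F4}: service 667 + fixed 1426 = 2093
(All 15 nonempty subsets were checked; F3 only is lowest.)

Open F3 only; minimum total cost 1437.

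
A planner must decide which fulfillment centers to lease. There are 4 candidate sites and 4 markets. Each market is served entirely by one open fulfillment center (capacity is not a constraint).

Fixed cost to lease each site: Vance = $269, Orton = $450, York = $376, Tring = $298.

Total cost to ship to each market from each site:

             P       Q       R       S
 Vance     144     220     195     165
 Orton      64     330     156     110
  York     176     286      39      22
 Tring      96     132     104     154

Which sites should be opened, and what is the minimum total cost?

Open Tring only; minimum total cost 784.

For any fixed open set, each market goes to its cheapest open site; total = fixed + service.
{Tring}: P→Tring 96, Q→Tring 132, R→Tring 104, S→Tring 154. Service 486; fixed 298; total 784.
{York}: P→York 176, Q→York 286, R→York 39, S→York 22. Service 523; fixed 376; total 899.
{York, Tring}: P→Tring 96, Q→Tring 132, R→York 39, S→York 22. Service 289; fixed 674; total 963.
{Vance, Orton, York, Tring}: service 257 + fixed 1393 = 1650
No other subset beats 784.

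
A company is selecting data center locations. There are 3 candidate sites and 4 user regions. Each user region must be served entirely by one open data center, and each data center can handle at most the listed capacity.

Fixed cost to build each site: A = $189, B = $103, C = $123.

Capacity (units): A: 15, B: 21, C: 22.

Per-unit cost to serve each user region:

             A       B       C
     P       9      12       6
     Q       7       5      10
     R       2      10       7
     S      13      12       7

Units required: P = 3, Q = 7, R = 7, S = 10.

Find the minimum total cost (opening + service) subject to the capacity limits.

Open {B, C}: P→C 6·3=18, Q→B 5·7=35, R→C 7·7=49, S→C 7·10=70.
Loads: B carries 7/21, C carries 20/22. Service 172; fixed 226; total 398.
Next best feasible plan costs 416.

Minimum total cost: 398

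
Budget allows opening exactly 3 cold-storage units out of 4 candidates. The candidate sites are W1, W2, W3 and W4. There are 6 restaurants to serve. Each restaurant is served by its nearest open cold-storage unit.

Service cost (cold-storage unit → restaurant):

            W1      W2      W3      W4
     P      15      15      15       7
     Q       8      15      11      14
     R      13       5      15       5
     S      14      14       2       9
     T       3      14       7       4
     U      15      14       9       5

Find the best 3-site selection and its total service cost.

Choose W1, W3 and W4; total service cost 30.

With exactly 3 open, each restaurant uses its cheapest among the chosen.
{W1, W3, W4}: P→W4 7, Q→W1 8, R→W4 5, S→W3 2, T→W1 3, U→W4 5. Service cost 30.
{W2, W3, W4}: service cost 34
{W1, W2, W4}: service cost 37
Among all 4 size-3 choices, {W1, W3, W4} is lowest.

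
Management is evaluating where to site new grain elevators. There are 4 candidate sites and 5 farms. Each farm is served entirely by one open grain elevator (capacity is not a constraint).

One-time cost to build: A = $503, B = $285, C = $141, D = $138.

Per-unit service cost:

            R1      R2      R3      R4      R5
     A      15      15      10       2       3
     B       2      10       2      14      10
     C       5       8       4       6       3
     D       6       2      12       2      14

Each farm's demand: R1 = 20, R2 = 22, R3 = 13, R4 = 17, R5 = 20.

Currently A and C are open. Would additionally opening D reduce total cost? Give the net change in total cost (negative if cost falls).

No — net change +6 (cost rises by 6).

Current service cost with {A, C}: 422.
Adding D: each farm re-picks its cheapest; new service cost 290, saving 132.
Extra fixed cost: 138. Net change = 138 − 132 = 6.
(Totals: 1066 → 1072.)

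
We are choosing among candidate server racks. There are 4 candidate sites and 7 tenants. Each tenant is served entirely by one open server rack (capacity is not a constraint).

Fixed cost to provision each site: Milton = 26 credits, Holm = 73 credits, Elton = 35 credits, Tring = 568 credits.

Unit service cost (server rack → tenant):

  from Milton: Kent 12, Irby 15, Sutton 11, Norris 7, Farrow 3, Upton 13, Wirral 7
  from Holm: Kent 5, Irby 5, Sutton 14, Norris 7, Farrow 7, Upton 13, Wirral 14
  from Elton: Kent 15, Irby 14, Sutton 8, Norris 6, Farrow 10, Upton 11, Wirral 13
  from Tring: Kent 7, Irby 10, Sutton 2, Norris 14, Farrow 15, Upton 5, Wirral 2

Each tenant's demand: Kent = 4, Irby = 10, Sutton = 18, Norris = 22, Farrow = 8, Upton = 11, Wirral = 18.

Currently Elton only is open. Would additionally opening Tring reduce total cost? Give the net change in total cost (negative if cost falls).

Current service cost with {Elton}: 911.
Adding Tring: each tenant re-picks its cheapest; new service cost 467, saving 444.
Extra fixed cost: 568. Net change = 568 − 444 = 124.
(Totals: 946 → 1070.)

No — net change +124 (cost rises by 124).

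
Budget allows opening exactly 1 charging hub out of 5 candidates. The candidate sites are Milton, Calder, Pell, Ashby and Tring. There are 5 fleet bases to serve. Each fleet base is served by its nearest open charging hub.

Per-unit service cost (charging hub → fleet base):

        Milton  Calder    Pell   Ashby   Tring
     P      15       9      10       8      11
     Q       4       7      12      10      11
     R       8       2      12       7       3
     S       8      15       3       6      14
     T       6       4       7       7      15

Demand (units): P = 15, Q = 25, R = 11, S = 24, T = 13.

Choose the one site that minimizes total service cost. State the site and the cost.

Choose Ashby only; total service cost 682.

With exactly 1 open, each fleet base uses its cheapest among the chosen.
{Ashby}: P→Ashby 8·15=120, Q→Ashby 10·25=250, R→Ashby 7·11=77, S→Ashby 6·24=144, T→Ashby 7·13=91. Service cost 682.
{Milton}: service cost 683
{Calder}: service cost 744
Among all 5 size-1 choices, {Ashby} is lowest.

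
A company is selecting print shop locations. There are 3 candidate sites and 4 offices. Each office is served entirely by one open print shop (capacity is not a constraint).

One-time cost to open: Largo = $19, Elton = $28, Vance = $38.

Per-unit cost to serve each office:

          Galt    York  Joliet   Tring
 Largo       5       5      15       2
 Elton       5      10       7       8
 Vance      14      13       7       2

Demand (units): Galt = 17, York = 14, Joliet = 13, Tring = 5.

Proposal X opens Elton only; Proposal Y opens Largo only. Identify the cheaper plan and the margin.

Proposal Y is cheaper by 5.

Proposal X: {Elton}: Galt→Elton 5·17=85, York→Elton 10·14=140, Joliet→Elton 7·13=91, Tring→Elton 8·5=40. Service 356; fixed 28; total 384.
Proposal Y: {Largo}: Galt→Largo 5·17=85, York→Largo 5·14=70, Joliet→Largo 15·13=195, Tring→Largo 2·5=10. Service 360; fixed 19; total 379.
Difference: |384 − 379| = 5.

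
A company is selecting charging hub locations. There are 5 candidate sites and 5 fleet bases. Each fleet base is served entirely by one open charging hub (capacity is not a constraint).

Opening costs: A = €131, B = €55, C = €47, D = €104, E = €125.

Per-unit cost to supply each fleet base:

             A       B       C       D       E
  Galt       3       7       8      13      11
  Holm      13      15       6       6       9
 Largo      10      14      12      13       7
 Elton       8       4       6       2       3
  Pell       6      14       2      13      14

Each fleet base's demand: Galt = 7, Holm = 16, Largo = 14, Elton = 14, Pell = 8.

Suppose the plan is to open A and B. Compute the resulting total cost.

Each fleet base is assigned to its cheapest site among the open ones.
{A, B}: Galt→A 3·7=21, Holm→A 13·16=208, Largo→A 10·14=140, Elton→B 4·14=56, Pell→A 6·8=48. Service 473; fixed 186; total 659.

Total cost: 659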